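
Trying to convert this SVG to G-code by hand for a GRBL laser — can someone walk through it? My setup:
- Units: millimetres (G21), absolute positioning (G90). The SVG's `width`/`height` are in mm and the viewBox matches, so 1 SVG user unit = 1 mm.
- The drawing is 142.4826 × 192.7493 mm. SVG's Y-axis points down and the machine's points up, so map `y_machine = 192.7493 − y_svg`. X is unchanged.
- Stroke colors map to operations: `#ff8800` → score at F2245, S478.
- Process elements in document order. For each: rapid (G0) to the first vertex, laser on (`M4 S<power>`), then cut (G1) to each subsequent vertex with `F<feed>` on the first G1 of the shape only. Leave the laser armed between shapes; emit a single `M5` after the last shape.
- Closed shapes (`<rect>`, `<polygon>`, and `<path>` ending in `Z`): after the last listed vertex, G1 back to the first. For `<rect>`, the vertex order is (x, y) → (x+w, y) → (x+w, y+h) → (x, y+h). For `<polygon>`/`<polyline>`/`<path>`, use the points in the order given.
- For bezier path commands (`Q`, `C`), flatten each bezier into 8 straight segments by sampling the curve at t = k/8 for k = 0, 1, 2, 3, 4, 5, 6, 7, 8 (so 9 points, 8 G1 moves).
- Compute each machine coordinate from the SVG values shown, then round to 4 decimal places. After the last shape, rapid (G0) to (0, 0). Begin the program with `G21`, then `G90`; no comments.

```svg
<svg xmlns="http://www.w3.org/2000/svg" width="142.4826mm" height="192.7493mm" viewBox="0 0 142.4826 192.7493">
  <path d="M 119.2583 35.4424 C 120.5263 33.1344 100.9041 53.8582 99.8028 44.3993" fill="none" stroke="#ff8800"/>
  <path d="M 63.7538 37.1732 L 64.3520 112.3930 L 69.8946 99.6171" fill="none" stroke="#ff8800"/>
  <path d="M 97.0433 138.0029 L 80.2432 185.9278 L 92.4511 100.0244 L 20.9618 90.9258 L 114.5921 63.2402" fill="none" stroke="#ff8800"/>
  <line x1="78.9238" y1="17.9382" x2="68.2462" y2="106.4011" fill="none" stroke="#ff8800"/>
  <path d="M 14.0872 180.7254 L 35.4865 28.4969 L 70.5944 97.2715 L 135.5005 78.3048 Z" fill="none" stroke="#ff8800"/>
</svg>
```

G21
G90
G0 X119.2583 Y157.3069
M4 S478
G1 X118.8315 Y157.1967 F2245
G1 X116.9082 Y155.5509
G1 X113.9501 Y152.9931
G1 X110.4190 Y150.1469
G1 X106.7769 Y147.6358
G1 X103.4856 Y146.0836
G1 X101.0070 Y146.1138
G1 X99.8028 Y148.3500
G0 X63.7538 Y155.5761
M4 S478
G1 X64.3520 Y80.3563 F2245
G1 X69.8946 Y93.1322
G0 X97.0433 Y54.7464
M4 S478
G1 X80.2432 Y6.8215 F2245
G1 X92.4511 Y92.7249
G1 X20.9618 Y101.8235
G1 X114.5921 Y129.5091
G0 X78.9238 Y174.8111
M4 S478
G1 X68.2462 Y86.3482 F2245
G0 X14.0872 Y12.0239
M4 S478
G1 X35.4865 Y164.2524 F2245
G1 X70.5944 Y95.4778
G1 X135.5005 Y114.4445
G1 X14.0872 Y12.0239
M5
G0 X0.0000 Y0.0000

1 u = 1 mm; y_m = 192.7493 − y.

[1] `<path>` cubic bezier, #ff8800→score S478 F2245: (119.2583,157.3069) → (118.8315,157.1967) → (116.9082,155.5509) → (113.9501,152.9931) → (110.4190,150.1469) → (106.7769,147.6358) → (103.4856,146.0836) → (101.0070,146.1138) → (99.8028,148.3500)

[2] `<path>` open polyline, #ff8800→score S478 F2245: (63.7538,155.5761) → (64.3520,80.3563) → (69.8946,93.1322)

[3] `<path>` open polyline, #ff8800→score S478 F2245: (97.0433,54.7464) → (80.2432,6.8215) → (92.4511,92.7249) → (20.9618,101.8235) → (114.5921,129.5091)

[4] `<line>` line segment, #ff8800→score S478 F2245: (78.9238,174.8111) → (68.2462,86.3482)

[5] `<path>` closed polygon, #ff8800→score S478 F2245: (14.0872,12.0239) → (35.4865,164.2524) → (70.5944,95.4778) → (135.5005,114.4445) → (14.0872,12.0239) (closed)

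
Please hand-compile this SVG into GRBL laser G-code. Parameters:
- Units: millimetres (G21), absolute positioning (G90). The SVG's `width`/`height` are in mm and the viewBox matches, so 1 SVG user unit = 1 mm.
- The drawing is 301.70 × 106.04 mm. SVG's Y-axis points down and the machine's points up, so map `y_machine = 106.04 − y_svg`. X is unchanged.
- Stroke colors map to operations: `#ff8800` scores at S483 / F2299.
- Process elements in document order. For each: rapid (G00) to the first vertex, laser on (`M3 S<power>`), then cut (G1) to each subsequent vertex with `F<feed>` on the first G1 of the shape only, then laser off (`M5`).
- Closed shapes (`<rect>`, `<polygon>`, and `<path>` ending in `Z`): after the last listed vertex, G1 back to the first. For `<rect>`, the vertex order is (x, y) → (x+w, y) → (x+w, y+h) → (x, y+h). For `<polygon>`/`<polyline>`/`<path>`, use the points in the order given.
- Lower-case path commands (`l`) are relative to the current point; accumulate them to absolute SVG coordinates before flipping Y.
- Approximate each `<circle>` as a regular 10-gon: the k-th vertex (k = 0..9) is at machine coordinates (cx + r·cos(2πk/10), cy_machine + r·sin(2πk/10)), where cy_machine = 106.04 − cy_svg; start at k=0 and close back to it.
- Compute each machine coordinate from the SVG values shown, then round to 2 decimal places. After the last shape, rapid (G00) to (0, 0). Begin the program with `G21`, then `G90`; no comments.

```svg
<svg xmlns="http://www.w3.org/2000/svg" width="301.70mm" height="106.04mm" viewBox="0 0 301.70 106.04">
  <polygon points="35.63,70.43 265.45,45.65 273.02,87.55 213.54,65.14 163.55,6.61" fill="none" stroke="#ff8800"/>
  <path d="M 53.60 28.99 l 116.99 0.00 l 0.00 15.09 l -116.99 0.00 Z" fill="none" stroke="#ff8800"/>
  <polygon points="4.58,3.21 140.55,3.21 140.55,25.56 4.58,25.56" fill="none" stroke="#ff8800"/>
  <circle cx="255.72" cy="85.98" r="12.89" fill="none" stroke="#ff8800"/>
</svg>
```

1 u = 1 mm; y_m = 106.04 − y.

[1] `<polygon>` closed polygon, #ff8800→score S483 F2299: (35.63,35.61) → (265.45,60.39) → (273.02,18.49) → (213.54,40.90) → (163.55,99.43) → (35.63,35.61) (closed)

[2] `<path>` rectangle, #ff8800→score S483 F2299: (53.60,77.05) → (170.59,77.05) → (170.59,61.96) → (53.60,61.96) → (53.60,77.05) (closed)

[3] `<polygon>` rectangle, #ff8800→score S483 F2299: (4.58,102.83) → (140.55,102.83) → (140.55,80.48) → (4.58,80.48) → (4.58,102.83) (closed)

[4] `<circle>` circle, #ff8800→score S483 F2299: (268.61,20.06) → (266.15,27.64) → (259.70,32.32) → (251.74,32.32) → (245.29,27.64) → (242.83,20.06) → (245.29,12.48) → (251.74,7.80) → (259.70,7.80) → (266.15,12.48) → (268.61,20.06) (closed)

G21
G90
G00 X35.63 Y35.61
M3 S483
G1 X265.45 Y60.39 F2299
G1 X273.02 Y18.49
G1 X213.54 Y40.90
G1 X163.55 Y99.43
G1 X35.63 Y35.61
M5
G00 X53.60 Y77.05
M3 S483
G1 X170.59 Y77.05 F2299
G1 X170.59 Y61.96
G1 X53.60 Y61.96
G1 X53.60 Y77.05
M5
G00 X4.58 Y102.83
M3 S483
G1 X140.55 Y102.83 F2299
G1 X140.55 Y80.48
G1 X4.58 Y80.48
G1 X4.58 Y102.83
M5
G00 X268.61 Y20.06
M3 S483
G1 X266.15 Y27.64 F2299
G1 X259.70 Y32.32
G1 X251.74 Y32.32
G1 X245.29 Y27.64
G1 X242.83 Y20.06
G1 X245.29 Y12.48
G1 X251.74 Y7.80
G1 X259.70 Y7.80
G1 X266.15 Y12.48
G1 X268.61 Y20.06
M5
G00 X0.00 Y0.00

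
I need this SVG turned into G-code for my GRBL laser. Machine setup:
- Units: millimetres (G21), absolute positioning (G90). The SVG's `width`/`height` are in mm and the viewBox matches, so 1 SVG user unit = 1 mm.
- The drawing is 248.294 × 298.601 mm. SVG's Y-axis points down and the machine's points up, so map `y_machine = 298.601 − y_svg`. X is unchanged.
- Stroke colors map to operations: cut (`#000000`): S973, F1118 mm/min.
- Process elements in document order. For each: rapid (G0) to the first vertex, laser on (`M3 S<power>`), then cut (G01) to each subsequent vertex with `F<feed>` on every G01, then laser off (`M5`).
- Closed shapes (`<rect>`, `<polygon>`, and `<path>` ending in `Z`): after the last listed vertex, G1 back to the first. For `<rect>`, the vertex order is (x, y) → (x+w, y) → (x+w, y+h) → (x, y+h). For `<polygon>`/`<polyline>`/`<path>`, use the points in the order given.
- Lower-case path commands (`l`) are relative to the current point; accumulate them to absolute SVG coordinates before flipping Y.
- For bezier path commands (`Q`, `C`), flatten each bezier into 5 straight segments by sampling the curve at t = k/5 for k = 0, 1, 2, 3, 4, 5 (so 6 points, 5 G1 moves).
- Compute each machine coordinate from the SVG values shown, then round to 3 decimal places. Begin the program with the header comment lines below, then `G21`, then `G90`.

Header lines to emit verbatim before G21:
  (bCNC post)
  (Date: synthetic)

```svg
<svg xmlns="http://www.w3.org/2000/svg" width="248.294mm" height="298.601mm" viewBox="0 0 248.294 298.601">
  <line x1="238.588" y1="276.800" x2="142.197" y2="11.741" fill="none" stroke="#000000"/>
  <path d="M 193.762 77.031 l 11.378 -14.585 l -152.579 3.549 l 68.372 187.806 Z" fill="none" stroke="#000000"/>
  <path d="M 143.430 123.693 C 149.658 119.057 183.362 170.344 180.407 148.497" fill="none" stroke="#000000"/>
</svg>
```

(bCNC post)
(Date: synthetic)
G21
G90
G0 X238.588 Y21.801
M3 S973
G01 X142.197 Y286.860 F1118
M5
G0 X193.762 Y221.570
M3 S973
G01 X205.140 Y236.155 F1118
G01 X52.561 Y232.606 F1118
G01 X120.933 Y44.800 F1118
G01 X193.762 Y221.570 F1118
M5
G0 X143.430 Y174.908
M3 S973
G01 X149.951 Y172.011 F1118
G01 X159.987 Y161.888 F1118
G01 X170.461 Y150.732 F1118
G01 X178.294 Y144.739 F1118
G01 X180.407 Y150.104 F1118
M5

1 u = 1 mm; y_m = 298.601 − y.

[1] `<line>` line segment, #000000→cut S973 F1118: (238.588,21.801) → (142.197,286.860)

[2] `<path>` closed polygon, #000000→cut S973 F1118: (193.762,221.570) → (205.140,236.155) → (52.561,232.606) → (120.933,44.800) → (193.762,221.570) (closed)

[3] `<path>` cubic bezier, #000000→cut S973 F1118: (143.430,174.908) → (149.951,172.011) → (159.987,161.888) → (170.461,150.732) → (178.294,144.739) → (180.407,150.104)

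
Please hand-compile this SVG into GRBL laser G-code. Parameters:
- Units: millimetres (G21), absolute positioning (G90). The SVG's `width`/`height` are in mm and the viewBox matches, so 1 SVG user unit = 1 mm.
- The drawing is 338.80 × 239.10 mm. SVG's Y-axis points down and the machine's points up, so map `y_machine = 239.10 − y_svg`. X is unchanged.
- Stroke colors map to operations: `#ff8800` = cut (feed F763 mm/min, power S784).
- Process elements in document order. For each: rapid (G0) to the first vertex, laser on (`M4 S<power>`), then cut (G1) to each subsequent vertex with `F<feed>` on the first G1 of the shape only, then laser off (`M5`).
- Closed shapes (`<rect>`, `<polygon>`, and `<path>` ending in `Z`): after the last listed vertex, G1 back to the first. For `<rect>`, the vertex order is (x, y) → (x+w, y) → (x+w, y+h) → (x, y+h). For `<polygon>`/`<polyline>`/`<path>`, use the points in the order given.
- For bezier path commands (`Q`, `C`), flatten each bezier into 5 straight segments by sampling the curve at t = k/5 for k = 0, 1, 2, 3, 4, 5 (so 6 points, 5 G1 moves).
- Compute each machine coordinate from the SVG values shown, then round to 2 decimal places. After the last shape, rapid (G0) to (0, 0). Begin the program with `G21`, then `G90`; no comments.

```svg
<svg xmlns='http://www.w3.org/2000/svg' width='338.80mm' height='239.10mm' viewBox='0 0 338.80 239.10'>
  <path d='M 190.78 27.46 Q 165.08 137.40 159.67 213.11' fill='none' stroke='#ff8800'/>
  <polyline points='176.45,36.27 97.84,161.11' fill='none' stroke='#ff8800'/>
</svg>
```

G21
G90
G0 X190.78 Y211.64
M4 S784
G1 X181.31 Y169.03 F763
G1 X173.47 Y129.16
G1 X167.24 Y92.03
G1 X162.65 Y57.64
G1 X159.67 Y25.99
M5
G0 X176.45 Y202.83
M4 S784
G1 X97.84 Y77.99 F763
M5
G0 X0.00 Y0.00

Since the viewBox matches the mm dimensions, user units are millimetres directly. The only transform is the Y-flip y_m = 239.10 − y_svg.

Shape 1 is a quadratic bezier drawn with `<path>`. Its stroke #ff8800 means cut at S784, F763. After flipping Y the toolpath is (190.78,211.64) → (181.31,169.03) → (173.47,129.16) → (167.24,92.03) → (162.65,57.64) → (159.67,25.99).

Shape 2 is a line segment drawn with `<polyline>`. Its stroke #ff8800 means cut at S784, F763. After flipping Y the toolpath is (176.45,202.83) → (97.84,77.99).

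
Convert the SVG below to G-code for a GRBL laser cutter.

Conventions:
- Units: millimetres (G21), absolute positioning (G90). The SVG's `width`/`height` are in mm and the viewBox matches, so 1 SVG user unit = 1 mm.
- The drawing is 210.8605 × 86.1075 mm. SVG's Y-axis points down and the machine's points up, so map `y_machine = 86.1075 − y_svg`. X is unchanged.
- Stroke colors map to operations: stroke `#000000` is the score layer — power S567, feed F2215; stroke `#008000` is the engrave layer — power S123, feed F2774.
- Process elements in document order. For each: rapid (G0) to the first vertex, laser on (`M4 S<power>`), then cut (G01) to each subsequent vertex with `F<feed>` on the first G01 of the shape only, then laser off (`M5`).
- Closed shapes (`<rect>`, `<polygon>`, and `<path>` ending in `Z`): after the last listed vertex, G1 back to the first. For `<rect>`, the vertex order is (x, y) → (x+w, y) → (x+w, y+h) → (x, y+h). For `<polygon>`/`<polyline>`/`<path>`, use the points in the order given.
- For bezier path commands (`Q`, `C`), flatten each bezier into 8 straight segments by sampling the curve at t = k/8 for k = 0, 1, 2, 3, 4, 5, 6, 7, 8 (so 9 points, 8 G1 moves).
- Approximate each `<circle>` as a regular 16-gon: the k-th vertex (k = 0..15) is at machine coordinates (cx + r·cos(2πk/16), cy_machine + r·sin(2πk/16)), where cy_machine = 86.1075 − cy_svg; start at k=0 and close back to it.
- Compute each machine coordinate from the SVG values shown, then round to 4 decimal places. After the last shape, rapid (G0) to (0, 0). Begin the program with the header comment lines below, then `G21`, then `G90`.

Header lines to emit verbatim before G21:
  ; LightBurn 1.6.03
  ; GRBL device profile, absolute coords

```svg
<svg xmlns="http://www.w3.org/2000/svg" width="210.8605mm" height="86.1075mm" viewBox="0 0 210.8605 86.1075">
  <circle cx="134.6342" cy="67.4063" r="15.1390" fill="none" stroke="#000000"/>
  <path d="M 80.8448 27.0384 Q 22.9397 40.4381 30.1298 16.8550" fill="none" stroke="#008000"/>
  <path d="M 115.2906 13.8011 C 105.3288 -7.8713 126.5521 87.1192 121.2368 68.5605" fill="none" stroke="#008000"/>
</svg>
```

; LightBurn 1.6.03
; GRBL device profile, absolute coords
G21
G90
G0 X149.7732 Y18.7012
M4 S567
G01 X148.6208 Y24.4946 F2215
G01 X145.3391 Y29.4061
G01 X140.4276 Y32.6878
G01 X134.6342 Y33.8402
G01 X128.8408 Y32.6878
G01 X123.9293 Y29.4061
G01 X120.6476 Y24.4946
G01 X119.4952 Y18.7012
G01 X120.6476 Y12.9078
G01 X123.9293 Y7.9963
G01 X128.8408 Y4.7146
G01 X134.6342 Y3.5622
G01 X140.4276 Y4.7146
G01 X145.3391 Y7.9963
G01 X148.6208 Y12.9078
G01 X149.7732 Y18.7012
M5
G0 X80.8448 Y59.0691
M4 S123
G01 X67.3856 Y56.2970 F2774
G01 X55.9607 Y54.6807
G01 X46.5700 Y54.2200
G01 X39.2135 Y54.9151
G01 X33.8912 Y56.7659
G01 X30.6032 Y59.7724
G01 X29.3494 Y63.9346
G01 X30.1298 Y69.2525
M5
G0 X115.2906 Y72.3064
M4 S123
G01 X112.9040 Y75.4146 F2774
G01 X112.7645 Y70.2835
G01 X114.1958 Y59.6108
G01 X116.5213 Y46.0943
G01 X119.0646 Y32.4319
G01 X121.1492 Y21.3214
G01 X122.0988 Y15.4605
G01 X121.2368 Y17.5470
M5
G0 X0.0000 Y0.0000

viewBox `0 0 210.8605 86.1075` with mm width/height → 1 unit = 1 mm. Flip: y_m = 86.1075 − y_svg.

**Shape 1** — `<circle>` circle, stroke `#000000` → score (S567, F2215). Machine vertices: (149.7732,18.7012) → (148.6208,24.4946) → (145.3391,29.4061) → (140.4276,32.6878) → (134.6342,33.8402) → (128.8408,32.6878) → (123.9293,29.4061) → (120.6476,24.4946) → (119.4952,18.7012) → (120.6476,12.9078) → (123.9293,7.9963) → (128.8408,4.7146) → (134.6342,3.5622) → (140.4276,4.7146) → (145.3391,7.9963) → (148.6208,12.9078) → (149.7732,18.7012). Closed: final G1 returns to the first vertex.

**Shape 2** — `<path>` quadratic bezier, stroke `#008000` → engrave (S123, F2774). Control points (SVG): P0=(80.8448,27.0384), P1=(22.9397,40.4381), P2=(30.1298,16.8550); sampled at t=k/8. Machine vertices: (80.8448,59.0691) → (67.3856,56.2970) → (55.9607,54.6807) → (46.5700,54.2200) → (39.2135,54.9151) → (33.8912,56.7659) → (30.6032,59.7724) → (29.3494,63.9346) → (30.1298,69.2525). Open path.

**Shape 3** — `<path>` cubic bezier, stroke `#008000` → engrave (S123, F2774). Control points (SVG): P0=(115.2906,13.8011), P1=(105.3288,-7.8713), P2=(126.5521,87.1192), P3=(121.2368,68.5605); sampled at t=k/8. Machine vertices: (115.2906,72.3064) → (112.9040,75.4146) → (112.7645,70.2835) → (114.1958,59.6108) → (116.5213,46.0943) → (119.0646,32.4319) → (121.1492,21.3214) → (122.0988,15.4605) → (121.2368,17.5470). Open path.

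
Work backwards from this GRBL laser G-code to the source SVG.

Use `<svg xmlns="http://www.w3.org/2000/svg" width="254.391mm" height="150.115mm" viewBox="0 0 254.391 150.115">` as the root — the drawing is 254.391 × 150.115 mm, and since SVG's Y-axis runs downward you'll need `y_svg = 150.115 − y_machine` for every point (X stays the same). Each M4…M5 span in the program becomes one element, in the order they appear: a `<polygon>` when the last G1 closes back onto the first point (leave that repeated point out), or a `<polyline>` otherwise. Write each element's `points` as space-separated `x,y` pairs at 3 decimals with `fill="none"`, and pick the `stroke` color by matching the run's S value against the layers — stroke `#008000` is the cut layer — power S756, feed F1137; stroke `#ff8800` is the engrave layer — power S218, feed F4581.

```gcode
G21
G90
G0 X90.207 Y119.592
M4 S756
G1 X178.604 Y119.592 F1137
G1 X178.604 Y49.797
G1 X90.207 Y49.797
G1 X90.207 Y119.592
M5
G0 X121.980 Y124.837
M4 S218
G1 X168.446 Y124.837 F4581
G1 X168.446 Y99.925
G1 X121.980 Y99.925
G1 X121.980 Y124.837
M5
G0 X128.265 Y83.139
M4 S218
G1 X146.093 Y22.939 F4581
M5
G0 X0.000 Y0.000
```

<svg xmlns="http://www.w3.org/2000/svg" width="254.391mm" height="150.115mm" viewBox="0 0 254.391 150.115">
  <polygon points="90.207,30.523 178.604,30.523 178.604,100.318 90.207,100.318" fill="none" stroke="#008000"/>
  <polygon points="121.980,25.278 168.446,25.278 168.446,50.190 121.980,50.190" fill="none" stroke="#ff8800"/>
  <polyline points="128.265,66.976 146.093,127.176" fill="none" stroke="#ff8800"/>
</svg>

y_svg = 150.115 − y_m.

[1] S756→`#008000` (cut); closed run; points: 90.207,30.523 178.604,30.523 178.604,100.318 90.207,100.318

[2] S218→`#ff8800` (engrave); closed run; points: 121.980,25.278 168.446,25.278 168.446,50.190 121.980,50.190

[3] S218→`#ff8800` (engrave); open run; points: 128.265,66.976 146.093,127.176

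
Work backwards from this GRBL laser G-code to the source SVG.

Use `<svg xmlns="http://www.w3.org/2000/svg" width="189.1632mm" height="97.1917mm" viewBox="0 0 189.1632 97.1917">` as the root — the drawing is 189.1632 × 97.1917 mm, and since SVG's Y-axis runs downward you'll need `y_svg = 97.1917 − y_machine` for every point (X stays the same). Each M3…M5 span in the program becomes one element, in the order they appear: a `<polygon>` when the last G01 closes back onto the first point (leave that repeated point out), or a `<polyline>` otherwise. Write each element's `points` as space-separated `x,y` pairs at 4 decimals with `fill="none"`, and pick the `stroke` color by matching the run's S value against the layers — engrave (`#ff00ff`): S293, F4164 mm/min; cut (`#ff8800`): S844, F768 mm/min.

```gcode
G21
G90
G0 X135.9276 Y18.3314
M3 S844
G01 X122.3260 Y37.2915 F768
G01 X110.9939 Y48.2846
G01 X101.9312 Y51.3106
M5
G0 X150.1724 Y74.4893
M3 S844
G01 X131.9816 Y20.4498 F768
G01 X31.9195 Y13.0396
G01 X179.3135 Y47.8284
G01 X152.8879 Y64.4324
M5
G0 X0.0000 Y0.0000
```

y_svg = 97.1917 − y_m. Every run uses S844, so all elements get stroke `#ff8800` (cut).

[1] open run; points: 135.9276,78.8603 122.3260,59.9002 110.9939,48.9071 101.9312,45.8811

[2] open run; points: 150.1724,22.7024 131.9816,76.7419 31.9195,84.1521 179.3135,49.3633 152.8879,32.7593

<svg xmlns="http://www.w3.org/2000/svg" width="189.1632mm" height="97.1917mm" viewBox="0 0 189.1632 97.1917">
  <polyline points="135.9276,78.8603 122.3260,59.9002 110.9939,48.9071 101.9312,45.8811" fill="none" stroke="#ff8800"/>
  <polyline points="150.1724,22.7024 131.9816,76.7419 31.9195,84.1521 179.3135,49.3633 152.8879,32.7593" fill="none" stroke="#ff8800"/>
</svg>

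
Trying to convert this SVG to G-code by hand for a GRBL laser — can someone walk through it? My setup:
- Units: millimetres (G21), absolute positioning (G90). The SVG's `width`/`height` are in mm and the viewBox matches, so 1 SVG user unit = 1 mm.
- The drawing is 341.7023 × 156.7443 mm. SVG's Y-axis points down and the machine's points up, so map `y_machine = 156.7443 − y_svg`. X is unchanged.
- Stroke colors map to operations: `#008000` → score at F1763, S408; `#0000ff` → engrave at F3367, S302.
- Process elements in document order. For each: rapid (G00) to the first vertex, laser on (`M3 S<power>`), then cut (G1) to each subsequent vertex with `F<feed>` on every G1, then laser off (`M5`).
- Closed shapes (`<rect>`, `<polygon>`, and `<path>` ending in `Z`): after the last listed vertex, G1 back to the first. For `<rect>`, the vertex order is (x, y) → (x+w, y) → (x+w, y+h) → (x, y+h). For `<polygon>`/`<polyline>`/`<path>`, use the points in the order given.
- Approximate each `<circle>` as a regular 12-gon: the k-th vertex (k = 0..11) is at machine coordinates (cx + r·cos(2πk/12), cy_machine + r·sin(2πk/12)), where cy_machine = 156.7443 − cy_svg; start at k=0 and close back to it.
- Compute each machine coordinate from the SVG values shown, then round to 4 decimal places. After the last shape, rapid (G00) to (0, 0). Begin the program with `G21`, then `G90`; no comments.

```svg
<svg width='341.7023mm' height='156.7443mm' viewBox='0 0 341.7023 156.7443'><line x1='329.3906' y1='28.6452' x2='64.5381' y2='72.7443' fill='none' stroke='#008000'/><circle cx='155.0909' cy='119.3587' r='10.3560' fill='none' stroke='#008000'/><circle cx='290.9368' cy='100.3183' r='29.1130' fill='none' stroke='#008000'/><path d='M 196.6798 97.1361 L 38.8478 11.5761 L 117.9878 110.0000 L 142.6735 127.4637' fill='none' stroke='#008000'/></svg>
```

Since the viewBox matches the mm dimensions, user units are millimetres directly. The only transform is the Y-flip y_m = 156.7443 − y_svg.

Shape 1 is a line segment drawn with `<line>`. Its stroke #008000 means score at S408, F1763. After flipping Y the toolpath is (329.3906,128.0991) → (64.5381,84.0000).

Shape 2 is a circle drawn with `<circle>`. Its stroke #008000 means score at S408, F1763. After flipping Y the toolpath is (165.4469,37.3856) → (164.0595,42.5636) → (160.2689,46.3542) → (155.0909,47.7416) → (149.9129,46.3542) → (146.1223,42.5636) → (144.7349,37.3856) → (146.1223,32.2076) → (149.9129,28.4170) → (155.0909,27.0296) → (160.2689,28.4170) → (164.0595,32.2076) → (165.4469,37.3856), returning to the start.

Shape 3 is a circle drawn with `<circle>`. Its stroke #008000 means score at S408, F1763. After flipping Y the toolpath is (320.0498,56.4260) → (316.1494,70.9825) → (305.4933,81.6386) → (290.9368,85.5390) → (276.3803,81.6386) → (265.7242,70.9825) → (261.8238,56.4260) → (265.7242,41.8695) → (276.3803,31.2134) → (290.9368,27.3130) → (305.4933,31.2134) → (316.1494,41.8695) → (320.0498,56.4260), returning to the start.

Shape 4 is a open polyline drawn with `<path>`. Its stroke #008000 means score at S408, F1763. After flipping Y the toolpath is (196.6798,59.6082) → (38.8478,145.1682) → (117.9878,46.7443) → (142.6735,29.2806).

G21
G90
G00 X329.3906 Y128.0991
M3 S408
G1 X64.5381 Y84.0000 F1763
M5
G00 X165.4469 Y37.3856
M3 S408
G1 X164.0595 Y42.5636 F1763
G1 X160.2689 Y46.3542 F1763
G1 X155.0909 Y47.7416 F1763
G1 X149.9129 Y46.3542 F1763
G1 X146.1223 Y42.5636 F1763
G1 X144.7349 Y37.3856 F1763
G1 X146.1223 Y32.2076 F1763
G1 X149.9129 Y28.4170 F1763
G1 X155.0909 Y27.0296 F1763
G1 X160.2689 Y28.4170 F1763
G1 X164.0595 Y32.2076 F1763
G1 X165.4469 Y37.3856 F1763
M5
G00 X320.0498 Y56.4260
M3 S408
G1 X316.1494 Y70.9825 F1763
G1 X305.4933 Y81.6386 F1763
G1 X290.9368 Y85.5390 F1763
G1 X276.3803 Y81.6386 F1763
G1 X265.7242 Y70.9825 F1763
G1 X261.8238 Y56.4260 F1763
G1 X265.7242 Y41.8695 F1763
G1 X276.3803 Y31.2134 F1763
G1 X290.9368 Y27.3130 F1763
G1 X305.4933 Y31.2134 F1763
G1 X316.1494 Y41.8695 F1763
G1 X320.0498 Y56.4260 F1763
M5
G00 X196.6798 Y59.6082
M3 S408
G1 X38.8478 Y145.1682 F1763
G1 X117.9878 Y46.7443 F1763
G1 X142.6735 Y29.2806 F1763
M5
G00 X0.0000 Y0.0000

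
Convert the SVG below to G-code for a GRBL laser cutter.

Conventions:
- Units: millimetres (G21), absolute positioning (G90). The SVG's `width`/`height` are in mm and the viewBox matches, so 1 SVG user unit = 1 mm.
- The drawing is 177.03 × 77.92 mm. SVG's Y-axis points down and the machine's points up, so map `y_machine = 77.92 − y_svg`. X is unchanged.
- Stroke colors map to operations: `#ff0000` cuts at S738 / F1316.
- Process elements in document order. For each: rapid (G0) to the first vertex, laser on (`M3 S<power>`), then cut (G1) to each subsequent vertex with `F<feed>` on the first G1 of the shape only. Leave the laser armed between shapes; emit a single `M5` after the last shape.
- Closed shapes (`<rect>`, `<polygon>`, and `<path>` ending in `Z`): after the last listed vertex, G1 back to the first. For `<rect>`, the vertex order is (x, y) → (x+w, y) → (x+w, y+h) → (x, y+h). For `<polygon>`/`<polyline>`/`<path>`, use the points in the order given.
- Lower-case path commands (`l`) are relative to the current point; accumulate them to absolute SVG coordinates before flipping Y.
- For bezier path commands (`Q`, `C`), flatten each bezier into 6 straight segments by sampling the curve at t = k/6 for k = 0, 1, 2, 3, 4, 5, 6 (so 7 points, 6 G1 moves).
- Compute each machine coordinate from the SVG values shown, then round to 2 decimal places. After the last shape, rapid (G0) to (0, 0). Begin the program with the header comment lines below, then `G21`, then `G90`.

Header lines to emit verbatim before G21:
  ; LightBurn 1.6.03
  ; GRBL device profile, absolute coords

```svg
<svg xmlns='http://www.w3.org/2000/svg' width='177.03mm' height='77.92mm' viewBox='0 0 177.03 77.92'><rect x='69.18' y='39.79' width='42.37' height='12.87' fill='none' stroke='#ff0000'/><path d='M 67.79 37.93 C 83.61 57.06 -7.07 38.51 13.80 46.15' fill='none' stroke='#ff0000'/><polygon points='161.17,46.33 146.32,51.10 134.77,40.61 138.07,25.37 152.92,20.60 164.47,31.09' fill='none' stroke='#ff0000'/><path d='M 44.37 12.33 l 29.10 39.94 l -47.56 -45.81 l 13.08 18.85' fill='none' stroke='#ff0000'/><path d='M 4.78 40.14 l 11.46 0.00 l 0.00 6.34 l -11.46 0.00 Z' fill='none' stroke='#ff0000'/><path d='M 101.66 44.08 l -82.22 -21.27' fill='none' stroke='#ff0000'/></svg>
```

1 u = 1 mm; y_m = 77.92 − y.

[1] `<rect>` rectangle, #ff0000→cut S738 F1316: (69.18,38.13) → (111.55,38.13) → (111.55,25.26) → (69.18,25.26) → (69.18,38.13) (closed)

[2] `<path>` cubic bezier, #ff0000→cut S738 F1316: (67.79,39.99) → (67.83,33.27) → (56.19,31.05) → (38.90,31.57) → (22.04,33.05) → (11.65,33.70) → (13.80,31.77)

[3] `<polygon>` regular polygon, #ff0000→cut S738 F1316: (161.17,31.59) → (146.32,26.82) → (134.77,37.31) → (138.07,52.55) → (152.92,57.32) → (164.47,46.83) → (161.17,31.59) (closed)

[4] `<path>` open polyline, #ff0000→cut S738 F1316: (44.37,65.59) → (73.47,25.65) → (25.91,71.46) → (38.99,52.61)

[5] `<path>` rectangle, #ff0000→cut S738 F1316: (4.78,37.78) → (16.24,37.78) → (16.24,31.44) → (4.78,31.44) → (4.78,37.78) (closed)

[6] `<path>` line segment, #ff0000→cut S738 F1316: (101.66,33.84) → (19.44,55.11)

; LightBurn 1.6.03
; GRBL device profile, absolute coords
G21
G90
G0 X69.18 Y38.13
M3 S738
G1 X111.55 Y38.13 F1316
G1 X111.55 Y25.26
G1 X69.18 Y25.26
G1 X69.18 Y38.13
G0 X67.79 Y39.99
M3 S738
G1 X67.83 Y33.27 F1316
G1 X56.19 Y31.05
G1 X38.90 Y31.57
G1 X22.04 Y33.05
G1 X11.65 Y33.70
G1 X13.80 Y31.77
G0 X161.17 Y31.59
M3 S738
G1 X146.32 Y26.82 F1316
G1 X134.77 Y37.31
G1 X138.07 Y52.55
G1 X152.92 Y57.32
G1 X164.47 Y46.83
G1 X161.17 Y31.59
G0 X44.37 Y65.59
M3 S738
G1 X73.47 Y25.65 F1316
G1 X25.91 Y71.46
G1 X38.99 Y52.61
G0 X4.78 Y37.78
M3 S738
G1 X16.24 Y37.78 F1316
G1 X16.24 Y31.44
G1 X4.78 Y31.44
G1 X4.78 Y37.78
G0 X101.66 Y33.84
M3 S738
G1 X19.44 Y55.11 F1316
M5
G0 X0.00 Y0.00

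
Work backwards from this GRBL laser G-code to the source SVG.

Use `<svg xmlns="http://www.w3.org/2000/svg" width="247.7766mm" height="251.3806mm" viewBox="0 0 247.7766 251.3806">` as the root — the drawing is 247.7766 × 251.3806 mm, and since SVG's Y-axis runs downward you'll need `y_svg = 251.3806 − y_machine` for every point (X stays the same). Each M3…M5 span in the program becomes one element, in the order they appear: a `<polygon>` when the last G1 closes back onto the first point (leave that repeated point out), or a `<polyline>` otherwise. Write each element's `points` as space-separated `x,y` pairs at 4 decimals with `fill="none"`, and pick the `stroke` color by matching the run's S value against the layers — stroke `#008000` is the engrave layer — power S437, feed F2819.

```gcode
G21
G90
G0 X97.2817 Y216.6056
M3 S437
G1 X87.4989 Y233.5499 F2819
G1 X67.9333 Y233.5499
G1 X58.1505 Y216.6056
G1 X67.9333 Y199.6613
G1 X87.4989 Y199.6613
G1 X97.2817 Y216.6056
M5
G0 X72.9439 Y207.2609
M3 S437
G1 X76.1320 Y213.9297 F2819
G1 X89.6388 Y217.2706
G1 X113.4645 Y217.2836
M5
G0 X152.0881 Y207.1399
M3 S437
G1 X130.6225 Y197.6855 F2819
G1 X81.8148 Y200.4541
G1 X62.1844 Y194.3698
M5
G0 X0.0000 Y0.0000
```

<svg xmlns="http://www.w3.org/2000/svg" width="247.7766mm" height="251.3806mm" viewBox="0 0 247.7766 251.3806">
  <polygon points="97.2817,34.7750 87.4989,17.8307 67.9333,17.8307 58.1505,34.7750 67.9333,51.7193 87.4989,51.7193" fill="none" stroke="#008000"/>
  <polyline points="72.9439,44.1197 76.1320,37.4509 89.6388,34.1100 113.4645,34.0970" fill="none" stroke="#008000"/>
  <polyline points="152.0881,44.2407 130.6225,53.6951 81.8148,50.9265 62.1844,57.0108" fill="none" stroke="#008000"/>
</svg>

Machine Y-up, SVG Y-down with viewBox height 251.3806, so y_svg = 251.3806 − y_machine; X carries over. Every run uses S437, so all elements get stroke `#008000` (engrave).

Run 1: The run returns to its start, so emit a `<polygon>` with points (Y-flipped): 97.2817,34.7750 87.4989,17.8307 67.9333,17.8307 58.1505,34.7750 67.9333,51.7193 87.4989,51.7193.

Run 2: The run is open, so emit a `<polyline>` with points (Y-flipped): 72.9439,44.1197 76.1320,37.4509 89.6388,34.1100 113.4645,34.0970.

Run 3: The run is open, so emit a `<polyline>` with points (Y-flipped): 152.0881,44.2407 130.6225,53.6951 81.8148,50.9265 62.1844,57.0108.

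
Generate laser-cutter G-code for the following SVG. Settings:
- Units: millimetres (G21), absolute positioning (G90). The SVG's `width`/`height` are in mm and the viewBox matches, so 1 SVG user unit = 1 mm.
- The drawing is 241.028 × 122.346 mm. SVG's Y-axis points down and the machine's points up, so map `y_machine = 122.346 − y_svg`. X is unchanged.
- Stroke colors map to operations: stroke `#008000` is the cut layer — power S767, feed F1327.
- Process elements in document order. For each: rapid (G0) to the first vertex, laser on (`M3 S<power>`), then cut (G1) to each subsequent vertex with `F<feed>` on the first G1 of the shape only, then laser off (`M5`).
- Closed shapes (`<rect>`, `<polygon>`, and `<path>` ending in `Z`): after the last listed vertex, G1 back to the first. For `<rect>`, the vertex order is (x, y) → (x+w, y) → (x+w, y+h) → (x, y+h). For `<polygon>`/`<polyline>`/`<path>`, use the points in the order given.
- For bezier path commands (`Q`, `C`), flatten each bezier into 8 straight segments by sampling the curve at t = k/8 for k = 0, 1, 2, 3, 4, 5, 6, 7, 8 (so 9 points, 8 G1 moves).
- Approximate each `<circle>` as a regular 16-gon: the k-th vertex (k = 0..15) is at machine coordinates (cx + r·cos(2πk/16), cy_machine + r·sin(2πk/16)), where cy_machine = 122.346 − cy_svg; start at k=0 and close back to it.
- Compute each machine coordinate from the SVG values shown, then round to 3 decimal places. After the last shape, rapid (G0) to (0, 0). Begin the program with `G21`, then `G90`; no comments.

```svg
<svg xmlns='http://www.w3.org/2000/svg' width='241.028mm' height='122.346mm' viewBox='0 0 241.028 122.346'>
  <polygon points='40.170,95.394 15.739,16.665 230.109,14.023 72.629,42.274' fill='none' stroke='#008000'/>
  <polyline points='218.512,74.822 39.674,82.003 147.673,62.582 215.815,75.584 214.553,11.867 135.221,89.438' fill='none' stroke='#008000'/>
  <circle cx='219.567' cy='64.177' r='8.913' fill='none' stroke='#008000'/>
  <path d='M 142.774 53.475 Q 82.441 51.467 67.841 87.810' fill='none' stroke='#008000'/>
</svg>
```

Since the viewBox matches the mm dimensions, user units are millimetres directly. The only transform is the Y-flip y_m = 122.346 − y_svg.

Shape 1 is a closed polygon drawn with `<polygon>`. Its stroke #008000 means cut at S767, F1327. After flipping Y the toolpath is (40.170,26.952) → (15.739,105.681) → (230.109,108.323) → (72.629,80.072) → (40.170,26.952), returning to the start.

Shape 2 is a open polyline drawn with `<polyline>`. Its stroke #008000 means cut at S767, F1327. After flipping Y the toolpath is (218.512,47.524) → (39.674,40.343) → (147.673,59.764) → (215.815,46.762) → (214.553,110.479) → (135.221,32.908).

Shape 3 is a circle drawn with `<circle>`. Its stroke #008000 means cut at S767, F1327. After flipping Y the toolpath is (228.480,58.169) → (227.802,61.580) → (225.869,64.471) → (222.978,66.404) → (219.567,67.082) → (216.156,66.404) → (213.265,64.471) → (211.332,61.580) → (210.654,58.169) → (211.332,54.758) → (213.265,51.867) → (216.156,49.934) → (219.567,49.256) → (222.978,49.934) → (225.869,51.867) → (227.802,54.758) → (228.480,58.169), returning to the start.

Shape 4 is a quadratic bezier drawn with `<path>`. Its stroke #008000 means cut at S767, F1327. After flipping Y the toolpath is (142.774,68.871) → (128.405,68.774) → (115.466,67.478) → (103.955,64.984) → (93.874,61.291) → (85.222,56.400) → (77.999,50.311) → (72.206,43.023) → (67.841,34.536).

G21
G90
G0 X40.170 Y26.952
M3 S767
G1 X15.739 Y105.681 F1327
G1 X230.109 Y108.323
G1 X72.629 Y80.072
G1 X40.170 Y26.952
M5
G0 X218.512 Y47.524
M3 S767
G1 X39.674 Y40.343 F1327
G1 X147.673 Y59.764
G1 X215.815 Y46.762
G1 X214.553 Y110.479
G1 X135.221 Y32.908
M5
G0 X228.480 Y58.169
M3 S767
G1 X227.802 Y61.580 F1327
G1 X225.869 Y64.471
G1 X222.978 Y66.404
G1 X219.567 Y67.082
G1 X216.156 Y66.404
G1 X213.265 Y64.471
G1 X211.332 Y61.580
G1 X210.654 Y58.169
G1 X211.332 Y54.758
G1 X213.265 Y51.867
G1 X216.156 Y49.934
G1 X219.567 Y49.256
G1 X222.978 Y49.934
G1 X225.869 Y51.867
G1 X227.802 Y54.758
G1 X228.480 Y58.169
M5
G0 X142.774 Y68.871
M3 S767
G1 X128.405 Y68.774 F1327
G1 X115.466 Y67.478
G1 X103.955 Y64.984
G1 X93.874 Y61.291
G1 X85.222 Y56.400
G1 X77.999 Y50.311
G1 X72.206 Y43.023
G1 X67.841 Y34.536
M5
G0 X0.000 Y0.000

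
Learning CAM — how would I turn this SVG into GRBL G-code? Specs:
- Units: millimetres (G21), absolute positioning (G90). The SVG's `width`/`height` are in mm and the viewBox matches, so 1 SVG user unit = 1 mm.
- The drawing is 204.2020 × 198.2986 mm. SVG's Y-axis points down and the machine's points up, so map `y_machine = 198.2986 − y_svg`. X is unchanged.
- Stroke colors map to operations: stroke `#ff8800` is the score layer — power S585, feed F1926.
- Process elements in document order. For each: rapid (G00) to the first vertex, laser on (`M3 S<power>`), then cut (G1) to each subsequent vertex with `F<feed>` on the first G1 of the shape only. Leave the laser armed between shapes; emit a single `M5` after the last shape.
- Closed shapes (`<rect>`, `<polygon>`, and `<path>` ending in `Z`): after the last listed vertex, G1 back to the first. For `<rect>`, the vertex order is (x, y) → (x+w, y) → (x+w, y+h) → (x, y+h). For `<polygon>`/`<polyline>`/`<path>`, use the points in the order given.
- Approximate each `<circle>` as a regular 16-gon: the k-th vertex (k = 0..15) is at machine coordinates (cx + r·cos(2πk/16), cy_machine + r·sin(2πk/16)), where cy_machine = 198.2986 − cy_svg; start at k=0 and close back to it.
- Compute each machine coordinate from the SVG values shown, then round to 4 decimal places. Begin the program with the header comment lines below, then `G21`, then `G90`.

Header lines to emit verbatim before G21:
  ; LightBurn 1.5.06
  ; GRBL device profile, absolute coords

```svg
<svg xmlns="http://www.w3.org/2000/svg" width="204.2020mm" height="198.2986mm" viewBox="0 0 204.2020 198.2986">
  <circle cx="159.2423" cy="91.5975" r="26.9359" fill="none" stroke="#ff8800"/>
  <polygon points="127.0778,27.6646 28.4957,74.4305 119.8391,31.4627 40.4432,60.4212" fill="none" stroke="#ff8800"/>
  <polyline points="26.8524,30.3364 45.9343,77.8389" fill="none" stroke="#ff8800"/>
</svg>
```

Since the viewBox matches the mm dimensions, user units are millimetres directly. The only transform is the Y-flip y_m = 198.2986 − y_svg.

Shape 1 is a circle drawn with `<circle>`. Its stroke #ff8800 means score at S585, F1926. After flipping Y the toolpath is (186.1782,106.7011) → (184.1278,117.0090) → (178.2889,125.7477) → (169.5502,131.5866) → (159.2423,133.6370) → (148.9344,131.5866) → (140.1957,125.7477) → (134.3568,117.0090) → (132.3064,106.7011) → (134.3568,96.3932) → (140.1957,87.6545) → (148.9344,81.8156) → (159.2423,79.7652) → (169.5502,81.8156) → (178.2889,87.6545) → (184.1278,96.3932) → (186.1782,106.7011), returning to the start.

Shape 2 is a closed polygon drawn with `<polygon>`. Its stroke #ff8800 means score at S585, F1926. After flipping Y the toolpath is (127.0778,170.6340) → (28.4957,123.8681) → (119.8391,166.8359) → (40.4432,137.8774) → (127.0778,170.6340), returning to the start.

Shape 3 is a line segment drawn with `<polyline>`. Its stroke #ff8800 means score at S585, F1926. After flipping Y the toolpath is (26.8524,167.9622) → (45.9343,120.4597).

; LightBurn 1.5.06
; GRBL device profile, absolute coords
G21
G90
G00 X186.1782 Y106.7011
M3 S585
G1 X184.1278 Y117.0090 F1926
G1 X178.2889 Y125.7477
G1 X169.5502 Y131.5866
G1 X159.2423 Y133.6370
G1 X148.9344 Y131.5866
G1 X140.1957 Y125.7477
G1 X134.3568 Y117.0090
G1 X132.3064 Y106.7011
G1 X134.3568 Y96.3932
G1 X140.1957 Y87.6545
G1 X148.9344 Y81.8156
G1 X159.2423 Y79.7652
G1 X169.5502 Y81.8156
G1 X178.2889 Y87.6545
G1 X184.1278 Y96.3932
G1 X186.1782 Y106.7011
G00 X127.0778 Y170.6340
M3 S585
G1 X28.4957 Y123.8681 F1926
G1 X119.8391 Y166.8359
G1 X40.4432 Y137.8774
G1 X127.0778 Y170.6340
G00 X26.8524 Y167.9622
M3 S585
G1 X45.9343 Y120.4597 F1926
M5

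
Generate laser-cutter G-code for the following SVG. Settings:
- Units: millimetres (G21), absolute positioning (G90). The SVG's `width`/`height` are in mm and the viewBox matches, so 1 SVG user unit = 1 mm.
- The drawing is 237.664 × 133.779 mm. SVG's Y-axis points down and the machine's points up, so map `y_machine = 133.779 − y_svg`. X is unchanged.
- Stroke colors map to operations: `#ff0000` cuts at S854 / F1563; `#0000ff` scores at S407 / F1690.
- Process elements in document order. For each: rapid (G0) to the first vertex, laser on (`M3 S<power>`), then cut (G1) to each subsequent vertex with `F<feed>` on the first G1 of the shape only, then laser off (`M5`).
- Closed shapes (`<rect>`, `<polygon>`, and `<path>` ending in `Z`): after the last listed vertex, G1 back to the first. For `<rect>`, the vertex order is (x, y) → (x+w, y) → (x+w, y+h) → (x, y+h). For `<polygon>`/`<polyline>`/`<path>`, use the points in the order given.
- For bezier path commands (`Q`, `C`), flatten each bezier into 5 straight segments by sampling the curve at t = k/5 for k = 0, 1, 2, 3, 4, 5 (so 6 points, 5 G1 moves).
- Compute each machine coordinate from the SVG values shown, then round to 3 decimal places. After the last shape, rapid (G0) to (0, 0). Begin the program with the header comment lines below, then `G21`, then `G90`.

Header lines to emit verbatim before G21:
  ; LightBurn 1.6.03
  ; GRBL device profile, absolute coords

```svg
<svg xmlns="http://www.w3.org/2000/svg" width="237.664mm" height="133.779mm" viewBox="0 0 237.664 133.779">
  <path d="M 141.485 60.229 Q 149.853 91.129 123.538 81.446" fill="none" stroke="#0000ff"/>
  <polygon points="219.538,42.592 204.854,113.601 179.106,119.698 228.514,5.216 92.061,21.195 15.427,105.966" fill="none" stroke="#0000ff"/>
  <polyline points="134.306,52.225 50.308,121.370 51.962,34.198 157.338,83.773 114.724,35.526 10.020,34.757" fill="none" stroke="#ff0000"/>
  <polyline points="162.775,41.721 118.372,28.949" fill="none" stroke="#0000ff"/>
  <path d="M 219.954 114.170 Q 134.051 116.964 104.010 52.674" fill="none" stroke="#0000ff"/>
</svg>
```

viewBox `0 0 237.664 133.779` with mm width/height → 1 unit = 1 mm. Flip: y_m = 133.779 − y_svg.

**Shape 1** — `<path>` quadratic bezier, stroke `#0000ff` → score (S407, F1690). Control points (SVG): P0=(141.485,60.229), P1=(149.853,91.129), P2=(123.538,81.446); sampled at t=k/5. Machine vertices: (141.485,73.550) → (143.445,62.813) → (142.630,55.323) → (139.041,51.080) → (132.677,50.083) → (123.538,52.333). Open path.

**Shape 2** — `<polygon>` closed polygon, stroke `#0000ff` → score (S407, F1690). Machine vertices: (219.538,91.187) → (204.854,20.178) → (179.106,14.081) → (228.514,128.563) → (92.061,112.584) → (15.427,27.813) → (219.538,91.187). Closed: final G1 returns to the first vertex.

**Shape 3** — `<polyline>` open polyline, stroke `#ff0000` → cut (S854, F1563). Machine vertices: (134.306,81.554) → (50.308,12.409) → (51.962,99.581) → (157.338,50.006) → (114.724,98.253) → (10.020,99.022). Open path.

**Shape 4** — `<polyline>` line segment, stroke `#0000ff` → score (S407, F1690). Machine vertices: (162.775,92.058) → (118.372,104.830). Open path.

**Shape 5** — `<path>` quadratic bezier, stroke `#0000ff` → score (S407, F1690). Control points (SVG): P0=(219.954,114.170), P1=(134.051,116.964), P2=(104.010,52.674); sampled at t=k/5. Machine vertices: (219.954,19.609) → (187.827,21.175) → (160.170,28.107) → (136.981,40.406) → (118.261,58.072) → (104.010,81.105). Open path.

; LightBurn 1.6.03
; GRBL device profile, absolute coords
G21
G90
G0 X141.485 Y73.550
M3 S407
G1 X143.445 Y62.813 F1690
G1 X142.630 Y55.323
G1 X139.041 Y51.080
G1 X132.677 Y50.083
G1 X123.538 Y52.333
M5
G0 X219.538 Y91.187
M3 S407
G1 X204.854 Y20.178 F1690
G1 X179.106 Y14.081
G1 X228.514 Y128.563
G1 X92.061 Y112.584
G1 X15.427 Y27.813
G1 X219.538 Y91.187
M5
G0 X134.306 Y81.554
M3 S854
G1 X50.308 Y12.409 F1563
G1 X51.962 Y99.581
G1 X157.338 Y50.006
G1 X114.724 Y98.253
G1 X10.020 Y99.022
M5
G0 X162.775 Y92.058
M3 S407
G1 X118.372 Y104.830 F1690
M5
G0 X219.954 Y19.609
M3 S407
G1 X187.827 Y21.175 F1690
G1 X160.170 Y28.107
G1 X136.981 Y40.406
G1 X118.261 Y58.072
G1 X104.010 Y81.105
M5
G0 X0.000 Y0.000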